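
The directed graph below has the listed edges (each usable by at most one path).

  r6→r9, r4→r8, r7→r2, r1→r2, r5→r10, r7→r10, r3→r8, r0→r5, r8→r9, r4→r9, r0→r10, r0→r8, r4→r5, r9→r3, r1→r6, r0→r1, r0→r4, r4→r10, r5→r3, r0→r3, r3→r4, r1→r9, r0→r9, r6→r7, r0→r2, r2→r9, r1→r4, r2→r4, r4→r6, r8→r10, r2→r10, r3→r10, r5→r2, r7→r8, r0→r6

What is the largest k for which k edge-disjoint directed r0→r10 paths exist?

7

Assign every edge capacity 1; by Menger, the answer equals the max flow.
Path r0→r10 (+1); total 1.
Path r0→r2→r10 (+1); total 2.
Path r0→r3→r10 (+1); total 3.
Path r0→r4→r10 (+1); total 4.
Path r0→r5→r10 (+1); total 5.
Path r0→r8→r10 (+1); total 6.
Path r0→r6→r7→r10 (+1); total 7.
No residual r0→r10 path; max flow = 7.
Certifying cut of size 7: {r0→r10, r2→r10, r3→r10, r4→r10, r5→r10, r6→r7, r8→r10}.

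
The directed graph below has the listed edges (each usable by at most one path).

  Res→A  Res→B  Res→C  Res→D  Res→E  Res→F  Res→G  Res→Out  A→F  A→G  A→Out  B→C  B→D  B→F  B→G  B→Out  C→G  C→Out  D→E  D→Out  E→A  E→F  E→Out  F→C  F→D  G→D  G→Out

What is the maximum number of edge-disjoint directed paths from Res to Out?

Assign every edge capacity 1; by Menger, the answer equals the max flow.
Path Res→Out (+1); total 1.
Path Res→A→Out (+1); total 2.
Path Res→B→Out (+1); total 3.
Path Res→C→Out (+1); total 4.
Path Res→D→Out (+1); total 5.
Path Res→E→Out (+1); total 6.
Path Res→G→Out (+1); total 7.
No residual Res→Out path; max flow = 7.
Certifying cut of size 7: {A→Out, C→Out, D→Out, E→Out, G→Out, Res→B, Res→Out}.

7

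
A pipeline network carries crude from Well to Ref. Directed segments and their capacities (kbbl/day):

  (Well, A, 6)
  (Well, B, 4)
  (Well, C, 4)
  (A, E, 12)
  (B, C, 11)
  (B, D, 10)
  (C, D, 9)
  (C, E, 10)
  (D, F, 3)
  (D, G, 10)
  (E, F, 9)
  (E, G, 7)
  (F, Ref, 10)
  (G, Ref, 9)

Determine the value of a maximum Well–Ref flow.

Augment Well→A→E→F→Ref: bottleneck 6, flow now 6.
Augment Well→B→D→F→Ref: bottleneck 3, flow now 9.
Augment Well→B→D→G→Ref: bottleneck 1, flow now 10.
Augment Well→C→D→G→Ref: bottleneck 4, flow now 14.
No augmenting path remains; maximum flow = 14.
In the residual graph, reachable from Well: {Well}.
Min-cut edges: Well→A (6), Well→B (4), Well→C (4); capacity 6 + 4 + 4 = 14.
This cut is saturated, so no flow can exceed 14.

14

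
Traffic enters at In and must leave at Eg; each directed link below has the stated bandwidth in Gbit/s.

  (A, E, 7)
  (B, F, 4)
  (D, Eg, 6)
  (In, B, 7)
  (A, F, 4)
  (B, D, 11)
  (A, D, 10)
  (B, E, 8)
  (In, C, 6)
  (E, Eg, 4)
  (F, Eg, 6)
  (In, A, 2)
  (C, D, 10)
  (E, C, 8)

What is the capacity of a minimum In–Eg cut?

15

Augment In→A→D→Eg: bottleneck 2, flow now 2.
Augment In→B→D→Eg: bottleneck 4, flow now 6.
Augment In→B→E→Eg: bottleneck 3, flow now 9.
Augment In→C→D→A→E→Eg: bottleneck 1, flow now 10. (uses reverse residual edge)
Augment In→C→D→A→F→Eg: bottleneck 1, flow now 11. (uses reverse residual edge)
Augment In→C→D→B→F→Eg: bottleneck 4, flow now 15. (uses reverse residual edge)
No augmenting path remains; maximum flow = 15.
By max-flow min-cut, the minimum cut capacity equals the max flow.
In the residual graph, reachable from In: {In}.
Min-cut edges: In→A (2), In→B (7), In→C (6); capacity 2 + 7 + 6 = 15.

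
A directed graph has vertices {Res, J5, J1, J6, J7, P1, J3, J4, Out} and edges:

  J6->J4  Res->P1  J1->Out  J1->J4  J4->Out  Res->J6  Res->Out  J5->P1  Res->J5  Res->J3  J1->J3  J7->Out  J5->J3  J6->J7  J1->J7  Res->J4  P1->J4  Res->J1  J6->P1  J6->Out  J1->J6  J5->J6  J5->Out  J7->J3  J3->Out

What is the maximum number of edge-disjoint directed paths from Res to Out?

Assign every edge capacity 1; by Menger, the answer equals the max flow.
Path Res→Out (+1); total 1.
Path Res→J5→Out (+1); total 2.
Path Res→J1→Out (+1); total 3.
Path Res→J6→Out (+1); total 4.
Path Res→J3→Out (+1); total 5.
Path Res→J4→Out (+1); total 6.
No residual Res→Out path; max flow = 6.
Certifying cut of size 6: {J4→Out, Res→J1, Res→J3, Res→J5, Res→J6, Res→Out}.

6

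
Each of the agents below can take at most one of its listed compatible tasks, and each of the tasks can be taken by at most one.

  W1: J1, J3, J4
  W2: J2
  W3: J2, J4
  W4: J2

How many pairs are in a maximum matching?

3

Unit-capacity flow: source→left, listed edges, right→sink; max matching = max flow.
Augmenting path W1→J1 (+1); matched 1.
Augmenting path W2→J2 (+1); matched 2.
Augmenting path W3→J4 (+1); matched 3.
No augmenting path remains; maximum matching = 3.
König certificate: {W1, W3, J2} is a vertex cover of size 3 (every listed pair touches it), so no matching can be larger.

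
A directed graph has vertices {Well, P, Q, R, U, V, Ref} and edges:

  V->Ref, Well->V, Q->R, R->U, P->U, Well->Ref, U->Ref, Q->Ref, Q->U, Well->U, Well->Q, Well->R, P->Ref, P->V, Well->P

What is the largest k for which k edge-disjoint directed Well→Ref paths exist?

5

Assign every edge capacity 1; by Menger, the answer equals the max flow.
Path Well→Ref (+1); total 1.
Path Well→P→Ref (+1); total 2.
Path Well→Q→Ref (+1); total 3.
Path Well→U→Ref (+1); total 4.
Path Well→V→Ref (+1); total 5.
No residual Well→Ref path; max flow = 5.
Certifying cut of size 5: {U→Ref, Well→P, Well→Q, Well→Ref, Well→V}.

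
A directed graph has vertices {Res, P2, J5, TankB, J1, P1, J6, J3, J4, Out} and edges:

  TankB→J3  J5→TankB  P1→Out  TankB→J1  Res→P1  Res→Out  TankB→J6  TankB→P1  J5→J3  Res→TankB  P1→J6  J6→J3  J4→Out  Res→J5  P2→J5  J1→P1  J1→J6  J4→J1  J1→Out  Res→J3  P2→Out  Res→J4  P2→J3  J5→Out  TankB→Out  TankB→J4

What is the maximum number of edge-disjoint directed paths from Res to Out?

Assign every edge capacity 1; by Menger, the answer equals the max flow.
Path Res→Out (+1); total 1.
Path Res→J5→Out (+1); total 2.
Path Res→TankB→Out (+1); total 3.
Path Res→P1→Out (+1); total 4.
Path Res→J4→Out (+1); total 5.
No residual Res→Out path; max flow = 5.
Certifying cut of size 5: {Res→J4, Res→J5, Res→Out, Res→P1, Res→TankB}.

5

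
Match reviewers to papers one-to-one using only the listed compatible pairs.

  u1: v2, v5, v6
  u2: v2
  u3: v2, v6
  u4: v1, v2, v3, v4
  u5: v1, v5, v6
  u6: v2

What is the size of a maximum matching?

Unit-capacity flow: source→left, listed edges, right→sink; max matching = max flow.
Augmenting path u1→v2 (+1); matched 1.
Augmenting path u3→v6 (+1); matched 2.
Augmenting path u4→v1 (+1); matched 3.
Augmenting path u5→v5 (+1); matched 4.
Augmenting path u2→v2→u1→v5→u5→v1→u4→v3 (+1); matched 5.
No augmenting path remains; maximum matching = 5.
König certificate: {u1, u3, u4, u5, v2} is a vertex cover of size 5 (every listed pair touches it), so no matching can be larger.

5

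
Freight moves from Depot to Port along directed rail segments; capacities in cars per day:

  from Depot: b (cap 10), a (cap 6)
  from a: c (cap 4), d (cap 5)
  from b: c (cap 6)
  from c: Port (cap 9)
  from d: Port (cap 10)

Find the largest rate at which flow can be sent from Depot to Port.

12

Augment Depot→a→c→Port: bottleneck 4, flow now 4.
Augment Depot→a→d→Port: bottleneck 2, flow now 6.
Augment Depot→b→c→Port: bottleneck 5, flow now 11.
Augment Depot→b→c→a→d→Port: bottleneck 1, flow now 12. (uses reverse residual edge)
No augmenting path remains; maximum flow = 12.
In the residual graph, reachable from Depot: {Depot, b}.
Min-cut edges: Depot→a (6), b→c (6); capacity 6 + 6 = 12.
This cut is saturated, so no flow can exceed 12.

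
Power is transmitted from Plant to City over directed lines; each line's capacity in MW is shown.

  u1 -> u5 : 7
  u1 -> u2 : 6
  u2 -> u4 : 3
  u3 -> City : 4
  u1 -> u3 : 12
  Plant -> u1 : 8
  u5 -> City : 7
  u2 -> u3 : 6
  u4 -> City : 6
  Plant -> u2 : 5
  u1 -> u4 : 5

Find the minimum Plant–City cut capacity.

13

Augment Plant→u1→u3→City: bottleneck 4, flow now 4.
Augment Plant→u1→u4→City: bottleneck 4, flow now 8.
Augment Plant→u2→u4→City: bottleneck 2, flow now 10.
Augment Plant→u2→u3→u1→u5→City: bottleneck 3, flow now 13. (uses reverse residual edge)
No augmenting path remains; maximum flow = 13.
By max-flow min-cut, the minimum cut capacity equals the max flow.
In the residual graph, reachable from Plant: {Plant}.
Min-cut edges: Plant→u1 (8), Plant→u2 (5); capacity 8 + 5 = 13.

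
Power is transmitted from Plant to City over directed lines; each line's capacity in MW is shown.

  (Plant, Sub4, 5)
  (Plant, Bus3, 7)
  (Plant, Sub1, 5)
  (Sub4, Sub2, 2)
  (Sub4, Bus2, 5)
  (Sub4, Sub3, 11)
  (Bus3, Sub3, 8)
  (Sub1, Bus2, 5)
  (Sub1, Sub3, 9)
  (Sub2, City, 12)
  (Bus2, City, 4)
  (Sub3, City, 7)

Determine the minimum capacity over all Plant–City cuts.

13

Augment Plant→Sub4→Sub2→City: bottleneck 2, flow now 2.
Augment Plant→Sub4→Bus2→City: bottleneck 3, flow now 5.
Augment Plant→Bus3→Sub3→City: bottleneck 7, flow now 12.
Augment Plant→Sub1→Bus2→City: bottleneck 1, flow now 13.
No augmenting path remains; maximum flow = 13.
By max-flow min-cut, the minimum cut capacity equals the max flow.
In the residual graph, reachable from Plant: {Plant, Sub4, Bus3, Sub1, Bus2, Sub3}.
Min-cut edges: Sub4→Sub2 (2), Bus2→City (4), Sub3→City (7); capacity 2 + 4 + 7 = 13.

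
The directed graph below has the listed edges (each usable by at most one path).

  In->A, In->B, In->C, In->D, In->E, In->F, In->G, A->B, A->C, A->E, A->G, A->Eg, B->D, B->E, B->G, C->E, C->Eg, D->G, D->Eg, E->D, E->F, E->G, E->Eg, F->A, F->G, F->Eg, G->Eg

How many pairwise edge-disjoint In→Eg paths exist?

Assign every edge capacity 1; by Menger, the answer equals the max flow.
Path In→A→Eg (+1); total 1.
Path In→C→Eg (+1); total 2.
Path In→D→Eg (+1); total 3.
Path In→E→Eg (+1); total 4.
Path In→F→Eg (+1); total 5.
Path In→G→Eg (+1); total 6.
No residual In→Eg path; max flow = 6.
Certifying cut of size 6: {A→Eg, C→Eg, D→Eg, E→Eg, F→Eg, G→Eg}.

6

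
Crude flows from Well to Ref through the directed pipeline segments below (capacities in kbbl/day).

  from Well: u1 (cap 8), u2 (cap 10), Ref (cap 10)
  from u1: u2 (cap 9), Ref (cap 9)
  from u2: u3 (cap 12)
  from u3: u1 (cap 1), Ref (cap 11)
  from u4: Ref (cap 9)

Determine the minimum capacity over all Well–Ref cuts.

28

Augment Well→Ref: bottleneck 10, flow now 10.
Augment Well→u1→Ref: bottleneck 8, flow now 18.
Augment Well→u2→u3→Ref: bottleneck 10, flow now 28.
No augmenting path remains; maximum flow = 28.
By max-flow min-cut, the minimum cut capacity equals the max flow.
In the residual graph, reachable from Well: {Well}.
Min-cut edges: Well→u1 (8), Well→u2 (10), Well→Ref (10); capacity 8 + 10 + 10 = 28.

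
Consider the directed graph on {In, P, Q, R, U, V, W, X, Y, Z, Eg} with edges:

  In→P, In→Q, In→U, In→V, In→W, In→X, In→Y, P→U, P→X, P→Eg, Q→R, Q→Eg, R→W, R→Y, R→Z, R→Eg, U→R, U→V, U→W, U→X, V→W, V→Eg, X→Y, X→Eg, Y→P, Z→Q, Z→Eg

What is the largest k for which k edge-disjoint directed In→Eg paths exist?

Assign every edge capacity 1; by Menger, the answer equals the max flow.
Path In→P→Eg (+1); total 1.
Path In→Q→Eg (+1); total 2.
Path In→V→Eg (+1); total 3.
Path In→X→Eg (+1); total 4.
Path In→U→R→Eg (+1); total 5.
No residual In→Eg path; max flow = 5.
Certifying cut of size 5: {In→Q, P→Eg, U→R, V→Eg, X→Eg}.

5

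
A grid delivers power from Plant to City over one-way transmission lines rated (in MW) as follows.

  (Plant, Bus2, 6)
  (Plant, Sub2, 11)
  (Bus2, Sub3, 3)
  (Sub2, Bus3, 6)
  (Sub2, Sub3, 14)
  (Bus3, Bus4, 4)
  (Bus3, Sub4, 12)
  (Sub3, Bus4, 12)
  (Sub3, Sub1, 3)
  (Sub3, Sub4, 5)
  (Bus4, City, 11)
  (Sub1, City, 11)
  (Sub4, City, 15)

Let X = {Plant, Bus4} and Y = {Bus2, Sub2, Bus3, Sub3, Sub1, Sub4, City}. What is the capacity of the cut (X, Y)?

Edges leaving {Plant, Bus4}: Plant→Bus2 (6), Plant→Sub2 (11), Bus4→City (11).
Cut capacity = 6 + 11 + 11 = 28.

28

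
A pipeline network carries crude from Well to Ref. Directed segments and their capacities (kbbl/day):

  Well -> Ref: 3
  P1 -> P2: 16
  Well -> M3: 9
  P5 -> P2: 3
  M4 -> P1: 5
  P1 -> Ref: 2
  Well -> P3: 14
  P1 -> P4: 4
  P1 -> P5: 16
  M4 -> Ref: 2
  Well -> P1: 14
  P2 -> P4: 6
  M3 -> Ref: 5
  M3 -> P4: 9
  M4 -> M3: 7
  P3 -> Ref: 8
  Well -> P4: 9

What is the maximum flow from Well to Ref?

Augment Well→Ref: bottleneck 3, flow now 3.
Augment Well→P1→Ref: bottleneck 2, flow now 5.
Augment Well→P3→Ref: bottleneck 8, flow now 13.
Augment Well→M3→Ref: bottleneck 5, flow now 18.
No augmenting path remains; maximum flow = 18.
In the residual graph, reachable from Well: {Well, P1, P5, P2, P3, M3, P4}.
Min-cut edges: Well→Ref (3), P1→Ref (2), P3→Ref (8), M3→Ref (5); capacity 3 + 2 + 8 + 5 = 18.
This cut is saturated, so no flow can exceed 18.

18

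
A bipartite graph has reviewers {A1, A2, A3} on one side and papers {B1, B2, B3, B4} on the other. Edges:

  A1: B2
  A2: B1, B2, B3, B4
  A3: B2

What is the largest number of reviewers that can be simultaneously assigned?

Unit-capacity flow: source→left, listed edges, right→sink; max matching = max flow.
Augmenting path A1→B2 (+1); matched 1.
Augmenting path A2→B1 (+1); matched 2.
No augmenting path remains; maximum matching = 2.
König certificate: {A2, B2} is a vertex cover of size 2 (every listed pair touches it), so no matching can be larger.

2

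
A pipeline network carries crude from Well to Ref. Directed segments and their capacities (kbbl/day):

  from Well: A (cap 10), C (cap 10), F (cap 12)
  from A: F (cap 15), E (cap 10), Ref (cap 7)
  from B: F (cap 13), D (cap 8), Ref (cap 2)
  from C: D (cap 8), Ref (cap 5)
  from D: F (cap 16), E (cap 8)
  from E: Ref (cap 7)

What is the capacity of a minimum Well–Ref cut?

Augment Well→A→Ref: bottleneck 7, flow now 7.
Augment Well→C→Ref: bottleneck 5, flow now 12.
Augment Well→A→E→Ref: bottleneck 3, flow now 15.
Augment Well→C→D→E→Ref: bottleneck 4, flow now 19.
No augmenting path remains; maximum flow = 19.
By max-flow min-cut, the minimum cut capacity equals the max flow.
In the residual graph, reachable from Well: {Well, A, C, D, E, F}.
Min-cut edges: A→Ref (7), C→Ref (5), E→Ref (7); capacity 7 + 5 + 7 = 19.

19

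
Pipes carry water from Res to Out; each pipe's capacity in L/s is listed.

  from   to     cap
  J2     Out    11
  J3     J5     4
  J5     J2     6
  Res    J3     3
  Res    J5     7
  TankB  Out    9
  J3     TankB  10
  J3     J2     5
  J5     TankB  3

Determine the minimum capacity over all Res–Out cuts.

Augment Res→J3→TankB→Out: bottleneck 3, flow now 3.
Augment Res→J5→TankB→Out: bottleneck 3, flow now 6.
Augment Res→J5→J2→Out: bottleneck 4, flow now 10.
No augmenting path remains; maximum flow = 10.
By max-flow min-cut, the minimum cut capacity equals the max flow.
In the residual graph, reachable from Res: {Res}.
Min-cut edges: Res→J3 (3), Res→J5 (7); capacity 3 + 7 = 10.

10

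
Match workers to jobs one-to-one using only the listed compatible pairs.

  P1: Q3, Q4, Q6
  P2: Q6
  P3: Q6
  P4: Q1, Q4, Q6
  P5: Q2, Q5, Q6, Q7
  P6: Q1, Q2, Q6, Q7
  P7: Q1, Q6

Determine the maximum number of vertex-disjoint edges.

Unit-capacity flow: source→left, listed edges, right→sink; max matching = max flow.
Augmenting path P1→Q3 (+1); matched 1.
Augmenting path P2→Q6 (+1); matched 2.
Augmenting path P4→Q1 (+1); matched 3.
Augmenting path P5→Q2 (+1); matched 4.
Augmenting path P6→Q7 (+1); matched 5.
Augmenting path P7→Q1→P4→Q4 (+1); matched 6.
No augmenting path remains; maximum matching = 6.
König certificate: {P1, P4, P5, P6, P7, Q6} is a vertex cover of size 6 (every listed pair touches it), so no matching can be larger.

6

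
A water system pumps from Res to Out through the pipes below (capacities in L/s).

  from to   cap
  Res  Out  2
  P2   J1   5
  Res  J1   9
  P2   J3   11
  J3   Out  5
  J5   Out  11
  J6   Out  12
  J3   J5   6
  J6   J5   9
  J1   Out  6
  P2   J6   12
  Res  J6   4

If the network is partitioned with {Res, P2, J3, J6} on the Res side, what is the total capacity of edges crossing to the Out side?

Edges leaving {Res, P2, J3, J6}: Res→J1 (9), Res→Out (2), P2→J1 (5), J3→J5 (6), J3→Out (5), J6→J5 (9), J6→Out (12).
Cut capacity = 9 + 2 + 5 + 6 + 5 + 9 + 12 = 48.

48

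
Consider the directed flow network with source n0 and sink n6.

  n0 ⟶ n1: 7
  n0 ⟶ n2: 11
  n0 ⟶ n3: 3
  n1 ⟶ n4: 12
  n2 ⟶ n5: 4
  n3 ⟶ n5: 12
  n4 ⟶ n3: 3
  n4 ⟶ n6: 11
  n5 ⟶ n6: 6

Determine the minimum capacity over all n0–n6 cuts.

13

Augment n0→n1→n4→n6: bottleneck 7, flow now 7.
Augment n0→n2→n5→n6: bottleneck 4, flow now 11.
Augment n0→n3→n5→n6: bottleneck 2, flow now 13.
No augmenting path remains; maximum flow = 13.
By max-flow min-cut, the minimum cut capacity equals the max flow.
In the residual graph, reachable from n0: {n0, n2, n3, n5}.
Min-cut edges: n0→n1 (7), n5→n6 (6); capacity 7 + 6 = 13.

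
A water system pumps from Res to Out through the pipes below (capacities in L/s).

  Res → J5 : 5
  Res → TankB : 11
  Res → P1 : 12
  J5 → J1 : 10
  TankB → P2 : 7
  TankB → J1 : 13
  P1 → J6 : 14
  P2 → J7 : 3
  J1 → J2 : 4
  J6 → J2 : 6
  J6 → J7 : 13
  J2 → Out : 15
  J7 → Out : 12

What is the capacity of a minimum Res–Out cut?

19

Augment Res→J5→J1→J2→Out: bottleneck 4, flow now 4.
Augment Res→TankB→P2→J7→Out: bottleneck 3, flow now 7.
Augment Res→P1→J6→J2→Out: bottleneck 6, flow now 13.
Augment Res→P1→J6→J7→Out: bottleneck 6, flow now 19.
No augmenting path remains; maximum flow = 19.
By max-flow min-cut, the minimum cut capacity equals the max flow.
In the residual graph, reachable from Res: {Res, J5, TankB, P2, J1}.
Min-cut edges: Res→P1 (12), P2→J7 (3), J1→J2 (4); capacity 12 + 3 + 4 = 19.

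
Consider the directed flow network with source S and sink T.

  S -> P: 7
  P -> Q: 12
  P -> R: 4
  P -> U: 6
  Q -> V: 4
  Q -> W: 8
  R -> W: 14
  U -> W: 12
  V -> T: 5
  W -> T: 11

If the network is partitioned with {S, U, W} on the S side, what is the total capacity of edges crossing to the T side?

Edges leaving {S, U, W}: S→P (7), W→T (11).
Cut capacity = 7 + 11 = 18.

18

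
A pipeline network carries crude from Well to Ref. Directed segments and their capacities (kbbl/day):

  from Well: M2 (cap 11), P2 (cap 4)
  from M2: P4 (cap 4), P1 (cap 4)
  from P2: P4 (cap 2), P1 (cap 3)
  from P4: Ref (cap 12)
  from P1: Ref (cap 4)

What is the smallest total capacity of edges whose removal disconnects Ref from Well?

10

Augment Well→M2→P4→Ref: bottleneck 4, flow now 4.
Augment Well→M2→P1→Ref: bottleneck 4, flow now 8.
Augment Well→P2→P4→Ref: bottleneck 2, flow now 10.
No augmenting path remains; maximum flow = 10.
By max-flow min-cut, the minimum cut capacity equals the max flow.
In the residual graph, reachable from Well: {Well, M2, P2, P1}.
Min-cut edges: M2→P4 (4), P2→P4 (2), P1→Ref (4); capacity 4 + 2 + 4 = 10.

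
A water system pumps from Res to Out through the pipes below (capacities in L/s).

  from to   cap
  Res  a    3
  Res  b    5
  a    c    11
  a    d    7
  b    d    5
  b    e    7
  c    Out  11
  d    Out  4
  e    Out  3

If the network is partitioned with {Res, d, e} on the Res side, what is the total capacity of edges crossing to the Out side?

15

Edges leaving {Res, d, e}: Res→a (3), Res→b (5), d→Out (4), e→Out (3).
Cut capacity = 3 + 5 + 4 + 3 = 15.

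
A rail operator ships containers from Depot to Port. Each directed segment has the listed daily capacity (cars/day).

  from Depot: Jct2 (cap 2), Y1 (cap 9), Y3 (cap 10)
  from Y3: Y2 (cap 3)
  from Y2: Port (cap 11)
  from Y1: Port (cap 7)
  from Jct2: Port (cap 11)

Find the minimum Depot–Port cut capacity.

Augment Depot→Y1→Port: bottleneck 7, flow now 7.
Augment Depot→Jct2→Port: bottleneck 2, flow now 9.
Augment Depot→Y3→Y2→Port: bottleneck 3, flow now 12.
No augmenting path remains; maximum flow = 12.
By max-flow min-cut, the minimum cut capacity equals the max flow.
In the residual graph, reachable from Depot: {Depot, Y3, Y1}.
Min-cut edges: Depot→Jct2 (2), Y3→Y2 (3), Y1→Port (7); capacity 2 + 3 + 7 = 12.

12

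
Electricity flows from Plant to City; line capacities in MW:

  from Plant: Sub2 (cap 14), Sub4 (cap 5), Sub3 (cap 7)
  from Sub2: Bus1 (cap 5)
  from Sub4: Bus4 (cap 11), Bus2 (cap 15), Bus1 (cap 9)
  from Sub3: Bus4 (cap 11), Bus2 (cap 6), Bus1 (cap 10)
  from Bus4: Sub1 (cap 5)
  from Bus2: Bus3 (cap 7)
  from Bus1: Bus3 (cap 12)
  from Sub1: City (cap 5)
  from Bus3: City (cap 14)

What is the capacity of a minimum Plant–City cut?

Augment Plant→Sub2→Bus1→Bus3→City: bottleneck 5, flow now 5.
Augment Plant→Sub4→Bus4→Sub1→City: bottleneck 5, flow now 10.
Augment Plant→Sub3→Bus2→Bus3→City: bottleneck 6, flow now 16.
Augment Plant→Sub3→Bus1→Bus3→City: bottleneck 1, flow now 17.
No augmenting path remains; maximum flow = 17.
By max-flow min-cut, the minimum cut capacity equals the max flow.
In the residual graph, reachable from Plant: {Plant, Sub2}.
Min-cut edges: Plant→Sub4 (5), Plant→Sub3 (7), Sub2→Bus1 (5); capacity 5 + 7 + 5 = 17.

17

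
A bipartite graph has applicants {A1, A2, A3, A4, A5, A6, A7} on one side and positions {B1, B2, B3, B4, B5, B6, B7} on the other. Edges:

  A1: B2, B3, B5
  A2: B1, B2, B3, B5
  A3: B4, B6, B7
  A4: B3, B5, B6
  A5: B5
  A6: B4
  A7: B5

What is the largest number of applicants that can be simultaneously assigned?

Unit-capacity flow: source→left, listed edges, right→sink; max matching = max flow.
Augmenting path A1→B2 (+1); matched 1.
Augmenting path A2→B1 (+1); matched 2.
Augmenting path A3→B4 (+1); matched 3.
Augmenting path A4→B3 (+1); matched 4.
Augmenting path A5→B5 (+1); matched 5.
Augmenting path A6→B4→A3→B6 (+1); matched 6.
No augmenting path remains; maximum matching = 6.
König certificate: {A1, A2, A3, A4, A6, B5} is a vertex cover of size 6 (every listed pair touches it), so no matching can be larger.

6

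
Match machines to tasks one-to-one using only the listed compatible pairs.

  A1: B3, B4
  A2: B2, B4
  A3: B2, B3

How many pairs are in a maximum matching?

Unit-capacity flow: source→left, listed edges, right→sink; max matching = max flow.
Augmenting path A1→B3 (+1); matched 1.
Augmenting path A2→B2 (+1); matched 2.
Augmenting path A3→B2→A2→B4 (+1); matched 3.
No augmenting path remains; maximum matching = 3.
König certificate: {A1, A2, A3} is a vertex cover of size 3 (every listed pair touches it), so no matching can be larger.

3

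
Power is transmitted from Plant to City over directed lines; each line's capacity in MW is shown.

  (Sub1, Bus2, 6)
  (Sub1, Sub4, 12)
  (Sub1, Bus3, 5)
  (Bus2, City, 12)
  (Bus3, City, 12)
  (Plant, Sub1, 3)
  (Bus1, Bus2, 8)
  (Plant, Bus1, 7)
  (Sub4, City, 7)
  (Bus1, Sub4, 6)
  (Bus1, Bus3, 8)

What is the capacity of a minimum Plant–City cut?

Augment Plant→Sub1→Sub4→City: bottleneck 3, flow now 3.
Augment Plant→Bus1→Sub4→City: bottleneck 4, flow now 7.
Augment Plant→Bus1→Bus2→City: bottleneck 3, flow now 10.
No augmenting path remains; maximum flow = 10.
By max-flow min-cut, the minimum cut capacity equals the max flow.
In the residual graph, reachable from Plant: {Plant}.
Min-cut edges: Plant→Sub1 (3), Plant→Bus1 (7); capacity 3 + 7 = 10.

10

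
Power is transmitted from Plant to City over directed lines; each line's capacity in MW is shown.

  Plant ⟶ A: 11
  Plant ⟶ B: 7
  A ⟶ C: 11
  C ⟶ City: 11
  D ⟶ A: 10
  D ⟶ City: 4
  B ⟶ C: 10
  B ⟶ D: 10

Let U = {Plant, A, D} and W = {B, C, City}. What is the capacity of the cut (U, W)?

22

Edges leaving {Plant, A, D}: Plant→B (7), A→C (11), D→City (4).
Cut capacity = 7 + 11 + 4 = 22.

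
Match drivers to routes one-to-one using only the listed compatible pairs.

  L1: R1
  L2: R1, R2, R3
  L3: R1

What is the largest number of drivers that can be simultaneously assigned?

2

Unit-capacity flow: source→left, listed edges, right→sink; max matching = max flow.
Augmenting path L1→R1 (+1); matched 1.
Augmenting path L2→R2 (+1); matched 2.
No augmenting path remains; maximum matching = 2.
König certificate: {L2, R1} is a vertex cover of size 2 (every listed pair touches it), so no matching can be larger.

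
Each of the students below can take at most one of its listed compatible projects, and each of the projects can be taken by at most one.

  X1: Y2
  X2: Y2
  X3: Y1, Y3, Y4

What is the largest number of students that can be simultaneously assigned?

2

Unit-capacity flow: source→left, listed edges, right→sink; max matching = max flow.
Augmenting path X1→Y2 (+1); matched 1.
Augmenting path X3→Y1 (+1); matched 2.
No augmenting path remains; maximum matching = 2.
König certificate: {X3, Y2} is a vertex cover of size 2 (every listed pair touches it), so no matching can be larger.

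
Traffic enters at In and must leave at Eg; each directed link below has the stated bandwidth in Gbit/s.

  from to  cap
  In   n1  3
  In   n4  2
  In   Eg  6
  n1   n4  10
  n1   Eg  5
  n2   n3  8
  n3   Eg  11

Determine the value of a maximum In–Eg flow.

Augment In→Eg: bottleneck 6, flow now 6.
Augment In→n1→Eg: bottleneck 3, flow now 9.
No augmenting path remains; maximum flow = 9.
In the residual graph, reachable from In: {In, n4}.
Min-cut edges: In→n1 (3), In→Eg (6); capacity 3 + 6 = 9.
This cut is saturated, so no flow can exceed 9.

9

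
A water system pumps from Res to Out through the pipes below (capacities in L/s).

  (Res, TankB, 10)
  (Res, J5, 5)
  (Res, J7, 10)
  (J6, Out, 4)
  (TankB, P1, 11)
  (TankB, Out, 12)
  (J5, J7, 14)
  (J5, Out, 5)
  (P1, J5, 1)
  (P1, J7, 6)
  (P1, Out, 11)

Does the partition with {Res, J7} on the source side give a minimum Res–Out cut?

Given cut capacity: 10 + 5 = 15.
Augment Res→TankB→Out: bottleneck 10, flow now 10.
Augment Res→J5→Out: bottleneck 5, flow now 15.
No augmenting path remains; maximum flow = 15.
Cut capacity 15 equals the max flow, so it is a minimum cut.

Yes — it is a minimum cut (capacity 15).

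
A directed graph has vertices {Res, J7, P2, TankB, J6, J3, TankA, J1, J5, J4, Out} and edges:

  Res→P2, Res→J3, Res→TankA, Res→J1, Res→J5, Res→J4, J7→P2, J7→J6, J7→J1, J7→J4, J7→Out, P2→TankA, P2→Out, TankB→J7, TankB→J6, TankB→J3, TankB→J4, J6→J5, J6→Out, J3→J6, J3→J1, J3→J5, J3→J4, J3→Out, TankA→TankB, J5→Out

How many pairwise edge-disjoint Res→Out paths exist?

4

Assign every edge capacity 1; by Menger, the answer equals the max flow.
Path Res→P2→Out (+1); total 1.
Path Res→J3→Out (+1); total 2.
Path Res→J5→Out (+1); total 3.
Path Res→TankA→TankB→J7→Out (+1); total 4.
No residual Res→Out path; max flow = 4.
Certifying cut of size 4: {Res→J3, Res→J5, Res→P2, Res→TankA}.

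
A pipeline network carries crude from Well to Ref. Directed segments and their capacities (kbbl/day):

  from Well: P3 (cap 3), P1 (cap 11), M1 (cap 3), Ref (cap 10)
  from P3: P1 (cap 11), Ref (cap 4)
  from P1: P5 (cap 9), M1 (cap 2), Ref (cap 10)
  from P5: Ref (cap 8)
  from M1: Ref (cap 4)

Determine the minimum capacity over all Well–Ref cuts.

27

Augment Well→Ref: bottleneck 10, flow now 10.
Augment Well→P3→Ref: bottleneck 3, flow now 13.
Augment Well→P1→Ref: bottleneck 10, flow now 23.
Augment Well→M1→Ref: bottleneck 3, flow now 26.
Augment Well→P1→P5→Ref: bottleneck 1, flow now 27.
No augmenting path remains; maximum flow = 27.
By max-flow min-cut, the minimum cut capacity equals the max flow.
In the residual graph, reachable from Well: {Well}.
Min-cut edges: Well→P3 (3), Well→P1 (11), Well→M1 (3), Well→Ref (10); capacity 3 + 11 + 3 + 10 = 27.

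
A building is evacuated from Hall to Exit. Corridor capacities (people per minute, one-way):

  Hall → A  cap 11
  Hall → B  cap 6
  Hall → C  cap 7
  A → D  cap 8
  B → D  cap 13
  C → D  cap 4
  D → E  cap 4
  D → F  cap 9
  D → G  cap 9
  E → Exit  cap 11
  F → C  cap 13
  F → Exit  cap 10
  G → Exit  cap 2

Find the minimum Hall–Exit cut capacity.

15

Augment Hall→A→D→E→Exit: bottleneck 4, flow now 4.
Augment Hall→A→D→F→Exit: bottleneck 4, flow now 8.
Augment Hall→B→D→F→Exit: bottleneck 5, flow now 13.
Augment Hall→B→D→G→Exit: bottleneck 1, flow now 14.
Augment Hall→C→D→G→Exit: bottleneck 1, flow now 15.
No augmenting path remains; maximum flow = 15.
By max-flow min-cut, the minimum cut capacity equals the max flow.
In the residual graph, reachable from Hall: {Hall, A, B, C, D, G}.
Min-cut edges: D→E (4), D→F (9), G→Exit (2); capacity 4 + 9 + 2 = 15.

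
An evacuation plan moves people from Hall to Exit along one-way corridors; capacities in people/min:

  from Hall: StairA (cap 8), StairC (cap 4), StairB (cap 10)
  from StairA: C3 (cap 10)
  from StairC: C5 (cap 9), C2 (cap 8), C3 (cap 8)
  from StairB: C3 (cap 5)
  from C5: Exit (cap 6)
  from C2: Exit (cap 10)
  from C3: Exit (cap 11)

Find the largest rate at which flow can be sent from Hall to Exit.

15

Augment Hall→StairA→C3→Exit: bottleneck 8, flow now 8.
Augment Hall→StairC→C5→Exit: bottleneck 4, flow now 12.
Augment Hall→StairB→C3→Exit: bottleneck 3, flow now 15.
No augmenting path remains; maximum flow = 15.
In the residual graph, reachable from Hall: {Hall, StairA, StairB, C3}.
Min-cut edges: Hall→StairC (4), C3→Exit (11); capacity 4 + 11 = 15.
This cut is saturated, so no flow can exceed 15.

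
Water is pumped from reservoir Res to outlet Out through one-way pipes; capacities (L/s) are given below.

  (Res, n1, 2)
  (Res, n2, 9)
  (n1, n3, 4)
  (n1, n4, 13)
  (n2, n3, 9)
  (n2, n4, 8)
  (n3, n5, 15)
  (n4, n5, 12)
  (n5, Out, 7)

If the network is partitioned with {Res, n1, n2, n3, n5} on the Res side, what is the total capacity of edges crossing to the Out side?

28

Edges leaving {Res, n1, n2, n3, n5}: n1→n4 (13), n2→n4 (8), n5→Out (7).
Cut capacity = 13 + 8 + 7 = 28.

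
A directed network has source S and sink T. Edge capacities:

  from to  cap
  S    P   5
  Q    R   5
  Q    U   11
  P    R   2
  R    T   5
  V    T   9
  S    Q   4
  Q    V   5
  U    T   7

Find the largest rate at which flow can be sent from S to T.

6

Augment S→P→R→T: bottleneck 2, flow now 2.
Augment S→Q→R→T: bottleneck 3, flow now 5.
Augment S→Q→U→T: bottleneck 1, flow now 6.
No augmenting path remains; maximum flow = 6.
In the residual graph, reachable from S: {S, P}.
Min-cut edges: S→Q (4), P→R (2); capacity 4 + 2 = 6.
This cut is saturated, so no flow can exceed 6.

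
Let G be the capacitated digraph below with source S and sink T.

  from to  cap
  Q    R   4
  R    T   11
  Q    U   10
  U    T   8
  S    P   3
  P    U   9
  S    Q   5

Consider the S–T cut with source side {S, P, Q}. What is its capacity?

23

Edges leaving {S, P, Q}: P→U (9), Q→R (4), Q→U (10).
Cut capacity = 9 + 4 + 10 = 23.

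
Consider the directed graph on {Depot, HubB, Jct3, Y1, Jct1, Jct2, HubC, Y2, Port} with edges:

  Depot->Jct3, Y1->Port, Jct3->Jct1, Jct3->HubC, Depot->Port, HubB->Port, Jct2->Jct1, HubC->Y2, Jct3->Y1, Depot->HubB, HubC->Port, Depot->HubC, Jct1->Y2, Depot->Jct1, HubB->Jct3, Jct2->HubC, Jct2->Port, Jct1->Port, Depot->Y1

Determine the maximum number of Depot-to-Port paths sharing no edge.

5

Assign every edge capacity 1; by Menger, the answer equals the max flow.
Path Depot→Port (+1); total 1.
Path Depot→HubB→Port (+1); total 2.
Path Depot→Y1→Port (+1); total 3.
Path Depot→Jct1→Port (+1); total 4.
Path Depot→HubC→Port (+1); total 5.
No residual Depot→Port path; max flow = 5.
Certifying cut of size 5: {Depot→HubB, Depot→Port, HubC→Port, Jct1→Port, Y1→Port}.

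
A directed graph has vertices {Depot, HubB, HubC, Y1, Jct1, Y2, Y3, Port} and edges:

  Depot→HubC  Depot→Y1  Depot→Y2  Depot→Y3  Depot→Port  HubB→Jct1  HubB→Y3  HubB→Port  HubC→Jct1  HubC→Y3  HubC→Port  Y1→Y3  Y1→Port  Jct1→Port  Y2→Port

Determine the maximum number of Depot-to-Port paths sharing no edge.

4

Assign every edge capacity 1; by Menger, the answer equals the max flow.
Path Depot→Port (+1); total 1.
Path Depot→HubC→Port (+1); total 2.
Path Depot→Y1→Port (+1); total 3.
Path Depot→Y2→Port (+1); total 4.
No residual Depot→Port path; max flow = 4.
Certifying cut of size 4: {Depot→HubC, Depot→Port, Depot→Y1, Depot→Y2}.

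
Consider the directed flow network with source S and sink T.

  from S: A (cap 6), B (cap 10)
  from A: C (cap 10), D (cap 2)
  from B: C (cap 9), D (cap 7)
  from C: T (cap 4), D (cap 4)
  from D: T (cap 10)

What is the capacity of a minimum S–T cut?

Augment S→A→C→T: bottleneck 4, flow now 4.
Augment S→A→D→T: bottleneck 2, flow now 6.
Augment S→B→D→T: bottleneck 7, flow now 13.
Augment S→B→C→D→T: bottleneck 1, flow now 14.
No augmenting path remains; maximum flow = 14.
By max-flow min-cut, the minimum cut capacity equals the max flow.
In the residual graph, reachable from S: {S, A, B, C, D}.
Min-cut edges: C→T (4), D→T (10); capacity 4 + 10 = 14.

14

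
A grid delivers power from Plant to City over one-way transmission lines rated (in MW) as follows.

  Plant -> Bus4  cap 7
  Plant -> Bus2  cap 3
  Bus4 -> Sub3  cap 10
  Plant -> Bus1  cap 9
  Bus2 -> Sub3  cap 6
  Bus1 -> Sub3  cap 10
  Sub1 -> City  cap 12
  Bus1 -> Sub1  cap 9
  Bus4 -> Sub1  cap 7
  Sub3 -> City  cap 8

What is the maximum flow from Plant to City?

19

Augment Plant→Bus4→Sub3→City: bottleneck 7, flow now 7.
Augment Plant→Bus2→Sub3→City: bottleneck 1, flow now 8.
Augment Plant→Bus1→Sub1→City: bottleneck 9, flow now 17.
Augment Plant→Bus2→Sub3→Bus4→Sub1→City: bottleneck 2, flow now 19. (uses reverse residual edge)
No augmenting path remains; maximum flow = 19.
In the residual graph, reachable from Plant: {Plant}.
Min-cut edges: Plant→Bus4 (7), Plant→Bus2 (3), Plant→Bus1 (9); capacity 7 + 3 + 9 = 19.
This cut is saturated, so no flow can exceed 19.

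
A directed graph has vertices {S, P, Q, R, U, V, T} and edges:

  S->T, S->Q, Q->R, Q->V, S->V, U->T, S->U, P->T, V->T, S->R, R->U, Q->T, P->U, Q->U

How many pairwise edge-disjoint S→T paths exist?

4

Assign every edge capacity 1; by Menger, the answer equals the max flow.
Path S→T (+1); total 1.
Path S→Q→T (+1); total 2.
Path S→U→T (+1); total 3.
Path S→V→T (+1); total 4.
No residual S→T path; max flow = 4.
Certifying cut of size 4: {S→Q, S→T, S→V, U→T}.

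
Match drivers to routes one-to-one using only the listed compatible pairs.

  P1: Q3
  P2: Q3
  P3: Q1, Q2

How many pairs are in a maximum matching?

Unit-capacity flow: source→left, listed edges, right→sink; max matching = max flow.
Augmenting path P1→Q3 (+1); matched 1.
Augmenting path P3→Q1 (+1); matched 2.
No augmenting path remains; maximum matching = 2.
König certificate: {P3, Q3} is a vertex cover of size 2 (every listed pair touches it), so no matching can be larger.

2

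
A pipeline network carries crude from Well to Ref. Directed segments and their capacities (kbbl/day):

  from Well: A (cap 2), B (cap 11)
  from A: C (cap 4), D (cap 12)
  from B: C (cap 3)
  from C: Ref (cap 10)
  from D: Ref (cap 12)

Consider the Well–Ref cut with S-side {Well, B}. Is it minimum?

Yes — it is a minimum cut (capacity 5).

Given cut capacity: 2 + 3 = 5.
Augment Well→A→C→Ref: bottleneck 2, flow now 2.
Augment Well→B→C→Ref: bottleneck 3, flow now 5.
No augmenting path remains; maximum flow = 5.
Cut capacity 5 equals the max flow, so it is a minimum cut.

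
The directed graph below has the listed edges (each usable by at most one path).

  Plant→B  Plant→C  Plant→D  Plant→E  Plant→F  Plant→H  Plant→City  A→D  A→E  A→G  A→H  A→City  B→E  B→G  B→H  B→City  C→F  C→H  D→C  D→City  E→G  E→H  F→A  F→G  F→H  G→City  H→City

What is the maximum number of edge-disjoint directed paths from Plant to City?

6

Assign every edge capacity 1; by Menger, the answer equals the max flow.
Path Plant→City (+1); total 1.
Path Plant→B→City (+1); total 2.
Path Plant→D→City (+1); total 3.
Path Plant→H→City (+1); total 4.
Path Plant→E→G→City (+1); total 5.
Path Plant→F→A→City (+1); total 6.
No residual Plant→City path; max flow = 6.
Certifying cut of size 6: {F→A, G→City, H→City, Plant→B, Plant→City, Plant→D}.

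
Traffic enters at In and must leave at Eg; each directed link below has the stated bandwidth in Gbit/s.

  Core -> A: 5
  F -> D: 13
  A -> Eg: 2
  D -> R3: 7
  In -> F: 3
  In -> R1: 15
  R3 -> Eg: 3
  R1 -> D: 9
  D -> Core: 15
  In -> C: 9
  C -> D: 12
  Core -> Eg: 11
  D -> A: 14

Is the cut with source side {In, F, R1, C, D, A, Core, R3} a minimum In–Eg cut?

Yes — it is a minimum cut (capacity 16).

Given cut capacity: 2 + 11 + 3 = 16.
Augment In→F→D→A→Eg: bottleneck 2, flow now 2.
Augment In→F→D→Core→Eg: bottleneck 1, flow now 3.
Augment In→R1→D→Core→Eg: bottleneck 9, flow now 12.
Augment In→C→D→Core→Eg: bottleneck 1, flow now 13.
Augment In→C→D→R3→Eg: bottleneck 3, flow now 16.
No augmenting path remains; maximum flow = 16.
Cut capacity 16 equals the max flow, so it is a minimum cut.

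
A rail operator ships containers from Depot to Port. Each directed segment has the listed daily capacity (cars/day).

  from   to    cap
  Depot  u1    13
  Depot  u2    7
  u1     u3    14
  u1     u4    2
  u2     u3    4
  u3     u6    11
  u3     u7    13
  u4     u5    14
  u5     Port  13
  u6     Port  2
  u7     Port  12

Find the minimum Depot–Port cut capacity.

Augment Depot→u1→u3→u6→Port: bottleneck 2, flow now 2.
Augment Depot→u1→u3→u7→Port: bottleneck 11, flow now 13.
Augment Depot→u2→u3→u7→Port: bottleneck 1, flow now 14.
Augment Depot→u2→u3→u1→u4→u5→Port: bottleneck 2, flow now 16. (uses reverse residual edge)
No augmenting path remains; maximum flow = 16.
By max-flow min-cut, the minimum cut capacity equals the max flow.
In the residual graph, reachable from Depot: {Depot, u1, u2, u3, u6, u7}.
Min-cut edges: u1→u4 (2), u6→Port (2), u7→Port (12); capacity 2 + 2 + 12 = 16.

16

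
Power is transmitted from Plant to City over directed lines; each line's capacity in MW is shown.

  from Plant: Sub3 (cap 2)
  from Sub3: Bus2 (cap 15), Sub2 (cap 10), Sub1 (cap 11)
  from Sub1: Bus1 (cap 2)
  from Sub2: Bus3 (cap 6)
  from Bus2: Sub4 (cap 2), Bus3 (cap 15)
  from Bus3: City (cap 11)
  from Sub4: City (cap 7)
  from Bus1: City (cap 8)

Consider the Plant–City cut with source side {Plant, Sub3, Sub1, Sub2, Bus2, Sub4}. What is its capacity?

30

Edges leaving {Plant, Sub3, Sub1, Sub2, Bus2, Sub4}: Sub1→Bus1 (2), Sub2→Bus3 (6), Bus2→Bus3 (15), Sub4→City (7).
Cut capacity = 2 + 6 + 15 + 7 = 30.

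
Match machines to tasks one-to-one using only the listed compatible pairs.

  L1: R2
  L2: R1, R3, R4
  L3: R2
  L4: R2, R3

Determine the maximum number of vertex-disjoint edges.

3

Unit-capacity flow: source→left, listed edges, right→sink; max matching = max flow.
Augmenting path L1→R2 (+1); matched 1.
Augmenting path L2→R1 (+1); matched 2.
Augmenting path L4→R3 (+1); matched 3.
No augmenting path remains; maximum matching = 3.
König certificate: {L2, L4, R2} is a vertex cover of size 3 (every listed pair touches it), so no matching can be larger.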